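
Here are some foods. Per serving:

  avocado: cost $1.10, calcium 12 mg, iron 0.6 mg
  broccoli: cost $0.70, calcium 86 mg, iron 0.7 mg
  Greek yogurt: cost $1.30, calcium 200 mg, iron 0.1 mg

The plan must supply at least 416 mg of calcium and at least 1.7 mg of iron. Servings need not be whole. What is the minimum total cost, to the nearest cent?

The cheapest plan sits at a corner of the feasible region — with two constraints it uses at most two foods.
avocado only: max(416/12, 1.7/0.6) = 34.67 servings → $38.13.
broccoli only: max(416/86, 1.7/0.7) = 4.837 servings → $3.39.
Greek yogurt only: max(416/200, 1.7/0.1) = 17 servings → $22.10.
avocado + broccoli: intersection lies outside the first quadrant.
avocado + Greek yogurt with both tight: 2.512 servings and 1.929 servings → $5.27.
broccoli + Greek yogurt with both tight: 2.271 servings and 1.104 servings → $3.02.
So the least-cost plan costs $3.02.

$3.02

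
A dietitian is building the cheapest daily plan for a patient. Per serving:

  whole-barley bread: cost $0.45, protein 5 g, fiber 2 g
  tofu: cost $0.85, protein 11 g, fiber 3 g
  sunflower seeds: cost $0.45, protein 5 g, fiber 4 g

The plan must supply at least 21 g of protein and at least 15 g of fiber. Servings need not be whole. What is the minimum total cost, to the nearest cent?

$1.85

With two linear requirements the optimum uses one or two foods; enumerate the corners.
whole-barley bread only: max(21/5, 15/2) = 7.5 servings → $3.38.
tofu only: max(21/11, 15/3) = 5 servings → $4.25.
sunflower seeds only: max(21/5, 15/4) = 4.2 servings → $1.89.
whole-barley bread + tofu with both targets exact would need a negative amount; discard.
whole-barley bread + sunflower seeds with both tight: 0.9 servings and 3.3 servings → $1.89.
tofu + sunflower seeds with both tight: 0.3103 servings and 3.517 servings → $1.85.
Cheapest feasible corner: $1.85.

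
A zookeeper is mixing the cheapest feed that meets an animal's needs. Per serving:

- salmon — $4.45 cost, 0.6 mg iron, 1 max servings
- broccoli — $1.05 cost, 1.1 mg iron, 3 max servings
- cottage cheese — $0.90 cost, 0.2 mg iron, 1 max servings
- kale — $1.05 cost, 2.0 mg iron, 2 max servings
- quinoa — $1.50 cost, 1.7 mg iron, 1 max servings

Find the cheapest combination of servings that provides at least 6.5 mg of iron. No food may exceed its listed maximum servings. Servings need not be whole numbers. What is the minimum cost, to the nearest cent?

Cost per mg of iron: kale $0.5250, quinoa $0.8824, broccoli $0.9545, cottage cheese $4.5000, salmon $7.4167.
Take 2 servings of kale: +4.0 mg iron for $2.10 (total $2.10, still need 2.5 mg).
Take 1 serving of quinoa: +1.7 mg iron for $1.50 (total $3.60, still need 0.8 mg).
Take 0.7273 servings of broccoli: +0.8 mg iron for $0.76 (total $4.36, still need 0.0 mg).
Greedy by cheapest-per-mg is optimal for a single linear constraint, so the minimum cost is $4.36.

$4.36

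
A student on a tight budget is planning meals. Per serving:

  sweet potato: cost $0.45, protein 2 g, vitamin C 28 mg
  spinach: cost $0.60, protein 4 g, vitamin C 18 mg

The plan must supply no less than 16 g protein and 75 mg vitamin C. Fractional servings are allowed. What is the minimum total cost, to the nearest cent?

Two binding constraints pin down two serving amounts, so the optimal mix uses at most two foods. The candidates are each food alone (scaled to the tighter of protein/vitamin C) and each pair with both constraints tight.
sweet potato only: max(16/2, 75/28) = 8 servings → $3.60.
spinach only: max(16/4, 75/18) = 4.167 servings → $2.50.
sweet potato + spinach with both tight: 0.1579 servings and 3.921 servings → $2.42.
Cheapest feasible corner: $2.42.

$2.42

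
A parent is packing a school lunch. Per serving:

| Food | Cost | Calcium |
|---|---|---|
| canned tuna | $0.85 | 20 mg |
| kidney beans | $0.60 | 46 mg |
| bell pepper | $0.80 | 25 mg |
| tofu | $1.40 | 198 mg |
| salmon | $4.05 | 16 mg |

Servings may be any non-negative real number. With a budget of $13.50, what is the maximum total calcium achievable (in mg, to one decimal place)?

Calcium per dollar: tofu 141.4, kidney beans 76.67, bell pepper 31.25, canned tuna 23.53, salmon 3.951.
With no serving limits, spend the whole cost allowance on tofu: $13.50 / $1.40 × 198 mg = 1909.3 mg.

1909.3 mg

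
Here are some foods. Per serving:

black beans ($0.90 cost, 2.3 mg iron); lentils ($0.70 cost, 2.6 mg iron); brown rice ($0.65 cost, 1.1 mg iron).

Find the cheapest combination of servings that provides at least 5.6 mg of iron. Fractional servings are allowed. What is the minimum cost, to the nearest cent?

$1.51

Cost per mg of iron: lentils $0.2692, black beans $0.3913, brown rice $0.5909.
With no serving limits, use only lentils: 5.6 mg / 2.6 mg = 2.154 servings × $0.70 = $1.51.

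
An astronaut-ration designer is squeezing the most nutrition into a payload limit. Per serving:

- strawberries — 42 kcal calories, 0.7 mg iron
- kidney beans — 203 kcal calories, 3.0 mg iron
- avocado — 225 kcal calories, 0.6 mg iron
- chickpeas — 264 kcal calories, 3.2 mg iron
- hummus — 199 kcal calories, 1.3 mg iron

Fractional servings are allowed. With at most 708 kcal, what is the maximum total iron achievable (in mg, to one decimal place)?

Iron per kcal: strawberries 0.01667, kidney beans 0.01478, chickpeas 0.01212, hummus 0.006533, avocado 0.002667.
With no serving limits, spend the whole calories allowance on strawberries: 708 kcal / 42 kcal × 0.7 mg = 11.8 mg.

11.8 mg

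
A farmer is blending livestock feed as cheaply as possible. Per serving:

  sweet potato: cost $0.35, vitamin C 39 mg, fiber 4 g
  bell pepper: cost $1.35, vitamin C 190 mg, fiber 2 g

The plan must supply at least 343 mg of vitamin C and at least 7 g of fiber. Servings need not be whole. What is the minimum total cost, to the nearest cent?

$2.51

sweet potato only: max(343/39, 7/4) = 8.795 servings → $3.08.
bell pepper only: max(343/190, 7/2) = 3.5 servings → $4.72.
sweet potato + bell pepper with both tight: 0.9443 servings and 1.611 servings → $2.51.
So the least-cost plan costs $2.51.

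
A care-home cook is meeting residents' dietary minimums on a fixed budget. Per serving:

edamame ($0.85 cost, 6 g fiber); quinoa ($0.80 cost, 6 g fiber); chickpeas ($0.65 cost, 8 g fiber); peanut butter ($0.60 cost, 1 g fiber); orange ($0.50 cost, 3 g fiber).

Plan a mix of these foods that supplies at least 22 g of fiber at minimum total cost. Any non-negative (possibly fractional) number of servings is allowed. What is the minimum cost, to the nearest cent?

$1.79

Cost per g of fiber: chickpeas $0.0813, quinoa $0.1333, edamame $0.1417, orange $0.1667, peanut butter $0.6000.
With no serving limits, use only chickpeas: 22 g / 8 g = 2.75 servings × $0.65 = $1.79.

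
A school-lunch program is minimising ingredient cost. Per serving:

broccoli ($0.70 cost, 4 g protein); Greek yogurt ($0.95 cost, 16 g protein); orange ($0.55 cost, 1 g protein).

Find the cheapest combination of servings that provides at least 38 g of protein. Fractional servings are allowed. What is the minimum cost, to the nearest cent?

Cost per g of protein: Greek yogurt $0.0594, broccoli $0.1750, orange $0.5500.
With no serving limits, use only Greek yogurt: 38 g / 16 g = 2.375 servings × $0.95 = $2.26.

$2.26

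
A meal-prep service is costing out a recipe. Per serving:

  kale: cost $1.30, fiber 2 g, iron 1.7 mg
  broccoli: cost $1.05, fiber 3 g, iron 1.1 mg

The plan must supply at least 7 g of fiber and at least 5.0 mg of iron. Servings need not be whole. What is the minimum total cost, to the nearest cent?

With two linear requirements the optimum uses one or two foods; enumerate the corners.
kale only: max(7/2, 5.0/1.7) = 3.5 servings → $4.55.
broccoli only: max(7/3, 5.0/1.1) = 4.545 servings → $4.77.
kale + broccoli with both tight: 2.517 servings and 0.6552 servings → $3.96.
The minimum over all feasible corners is $3.96.

$3.96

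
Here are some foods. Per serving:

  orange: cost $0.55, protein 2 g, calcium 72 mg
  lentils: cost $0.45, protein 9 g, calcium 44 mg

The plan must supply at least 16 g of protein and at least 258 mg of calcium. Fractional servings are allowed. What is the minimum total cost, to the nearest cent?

At the optimum either one food covers both requirements or two foods hit both targets exactly; no other combination can be cheaper.
orange only: max(16/2, 258/72) = 8 servings → $4.40.
lentils only: max(16/9, 258/44) = 5.864 servings → $2.64.
orange + lentils with both tight: 2.889 servings and 1.136 servings → $2.10.
Cheapest feasible corner: $2.10.

$2.10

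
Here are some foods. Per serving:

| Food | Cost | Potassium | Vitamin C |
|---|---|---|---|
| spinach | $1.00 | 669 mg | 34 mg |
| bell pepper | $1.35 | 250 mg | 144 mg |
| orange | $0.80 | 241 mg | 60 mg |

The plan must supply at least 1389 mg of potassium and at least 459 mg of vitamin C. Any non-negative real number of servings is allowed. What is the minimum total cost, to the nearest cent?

$4.96

This is a tiny linear program; its minimum lies at a vertex of the feasible set. List the vertices and price them.
spinach only: max(1389/669, 459/34) = 13.5 servings → $13.50.
bell pepper only: max(1389/250, 459/144) = 5.556 servings → $7.50.
orange only: max(1389/241, 459/60) = 7.65 servings → $6.12.
spinach + bell pepper with both tight: 0.9707 servings and 2.958 servings → $4.96.
spinach + orange: the both-tight solution has a negative serving — not a feasible corner.
bell pepper + orange with both tight: 1.384 servings and 4.327 servings → $5.33.
The minimum over all feasible corners is $4.96.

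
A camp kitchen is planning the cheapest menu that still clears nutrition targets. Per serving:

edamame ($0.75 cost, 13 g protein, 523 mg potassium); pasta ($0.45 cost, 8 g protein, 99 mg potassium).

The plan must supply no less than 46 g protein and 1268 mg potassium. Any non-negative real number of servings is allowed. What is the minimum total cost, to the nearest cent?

$2.62

With two linear requirements the optimum uses one or two foods; enumerate the corners.
edamame only: max(46/13, 1268/523) = 3.538 servings → $2.65.
pasta only: max(46/8, 1268/99) = 12.81 servings → $5.76.
edamame + pasta with both tight: 1.93 servings and 2.614 servings → $2.62.
So the least-cost plan costs $2.62.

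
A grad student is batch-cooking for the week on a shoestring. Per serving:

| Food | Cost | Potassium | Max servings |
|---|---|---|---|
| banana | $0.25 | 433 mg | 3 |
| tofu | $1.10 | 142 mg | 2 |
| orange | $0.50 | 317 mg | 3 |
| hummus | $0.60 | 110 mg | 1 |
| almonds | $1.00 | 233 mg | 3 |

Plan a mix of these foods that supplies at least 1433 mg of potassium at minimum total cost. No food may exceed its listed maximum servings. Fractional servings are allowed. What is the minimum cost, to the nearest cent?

$0.96

Cost per mg of potassium: banana $0.0006, orange $0.0016, almonds $0.0043, hummus $0.0055, tofu $0.0077.
Take 3 servings of banana: +1299.0 mg potassium for $0.75 (total $0.75, still need 134.0 mg).
Take 0.4227 servings of orange: +134.0 mg potassium for $0.21 (total $0.96, still need 0.0 mg).
Filling from the cheapest source first is optimal under one linear minimum: $0.96.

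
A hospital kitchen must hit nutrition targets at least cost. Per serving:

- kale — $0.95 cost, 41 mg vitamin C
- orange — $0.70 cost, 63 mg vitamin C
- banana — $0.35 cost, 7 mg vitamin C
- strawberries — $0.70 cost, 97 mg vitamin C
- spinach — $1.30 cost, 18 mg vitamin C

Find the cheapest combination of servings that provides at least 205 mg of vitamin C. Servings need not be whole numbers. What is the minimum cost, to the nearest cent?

$1.48

Cost per mg of vitamin C: strawberries $0.0072, orange $0.0111, kale $0.0232, banana $0.0500, spinach $0.0722.
With no serving limits, use only strawberries: 205 mg / 97 mg = 2.113 servings × $0.70 = $1.48.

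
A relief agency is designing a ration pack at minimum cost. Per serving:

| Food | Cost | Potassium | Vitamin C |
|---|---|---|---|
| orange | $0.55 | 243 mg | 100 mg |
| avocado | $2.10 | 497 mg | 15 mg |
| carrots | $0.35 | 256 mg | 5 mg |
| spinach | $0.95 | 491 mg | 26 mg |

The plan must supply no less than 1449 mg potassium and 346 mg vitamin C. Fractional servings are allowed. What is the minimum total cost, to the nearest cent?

$2.71

Compare the cost at each extreme point of the feasible region.
orange only: max(1449/243, 346/100) = 5.963 servings → $3.28.
avocado only: max(1449/497, 346/15) = 23.07 servings → $48.44.
carrots only: max(1449/256, 346/5) = 69.2 servings → $24.22.
spinach only: max(1449/491, 346/26) = 13.31 servings → $12.64.
orange + avocado with both tight: 3.262 servings and 1.321 servings → $4.57.
orange + carrots with both tight: 3.335 servings and 2.494 servings → $2.71.
orange + spinach with both tight: 3.09 servings and 1.422 servings → $3.05.
avocado + carrots: the both-tight solution has a negative serving — not a feasible corner.
avocado + spinach: intersection lies outside the first quadrant.
carrots + spinach: the both-tight solution has a negative serving — not a feasible corner.
So the least-cost plan costs $2.71.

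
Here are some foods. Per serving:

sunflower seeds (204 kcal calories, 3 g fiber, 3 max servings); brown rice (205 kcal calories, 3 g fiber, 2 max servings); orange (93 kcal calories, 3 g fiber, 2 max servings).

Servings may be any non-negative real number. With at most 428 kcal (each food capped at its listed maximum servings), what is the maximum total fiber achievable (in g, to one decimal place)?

9.6 g

Fiber per kcal: orange 0.03226, sunflower seeds 0.01471, brown rice 0.01463.
Take 2 servings of orange: uses 186 kcal, +6.0 g fiber (running total 6.0 g).
Take 1.186 servings of sunflower seeds: uses 242 kcal, +3.6 g fiber (running total 9.6 g).
Filling greedily by fiber-per-kcal is optimal for one linear limit, giving 9.6 g.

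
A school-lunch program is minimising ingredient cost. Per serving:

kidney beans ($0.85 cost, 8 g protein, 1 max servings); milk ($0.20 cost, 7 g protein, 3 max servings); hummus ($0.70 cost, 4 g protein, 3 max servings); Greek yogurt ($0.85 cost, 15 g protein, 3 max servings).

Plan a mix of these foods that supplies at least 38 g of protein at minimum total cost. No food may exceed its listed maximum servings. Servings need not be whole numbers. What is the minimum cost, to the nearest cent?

Cost per g of protein: milk $0.0286, Greek yogurt $0.0567, kidney beans $0.1062, hummus $0.1750.
Take 3 servings of milk: +21.0 g protein for $0.60 (total $0.60, still need 17.0 g).
Take 1.133 servings of Greek yogurt: +17.0 g protein for $0.96 (total $1.56, still need 0.0 g).
Filling from the cheapest source first is optimal under one linear minimum: $1.56.

$1.56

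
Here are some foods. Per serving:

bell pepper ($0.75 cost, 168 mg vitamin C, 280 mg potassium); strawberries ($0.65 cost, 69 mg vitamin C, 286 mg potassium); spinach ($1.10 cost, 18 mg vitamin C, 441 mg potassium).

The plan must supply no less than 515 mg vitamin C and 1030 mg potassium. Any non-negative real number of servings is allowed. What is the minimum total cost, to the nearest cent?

$2.64

At the optimum either one food covers both requirements or two foods hit both targets exactly; no other combination can be cheaper.
bell pepper only: max(515/168, 1030/280) = 3.679 servings → $2.76.
strawberries only: max(515/69, 1030/286) = 7.464 servings → $4.85.
spinach only: max(515/18, 1030/441) = 28.61 servings → $31.47.
bell pepper + strawberries with both tight: 2.653 servings and 1.004 servings → $2.64.
bell pepper + spinach with both tight: 3.021 servings and 0.4177 servings → $2.72.
strawberries + spinach with both targets exact would need a negative amount; discard.
So the least-cost plan costs $2.64.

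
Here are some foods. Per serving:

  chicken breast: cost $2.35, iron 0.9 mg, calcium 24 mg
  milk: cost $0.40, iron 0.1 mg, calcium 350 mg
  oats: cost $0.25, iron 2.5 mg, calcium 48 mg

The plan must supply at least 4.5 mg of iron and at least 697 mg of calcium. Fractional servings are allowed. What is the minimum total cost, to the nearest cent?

For a min-cost LP with two ≥-constraints, a basic feasible solution has at most two positive variables.
chicken breast only: max(4.5/0.9, 697/24) = 29.04 servings → $68.25.
milk only: max(4.5/0.1, 697/350) = 45 servings → $18.00.
oats only: max(4.5/2.5, 697/48) = 14.52 servings → $3.63.
chicken breast + milk with both tight: 4.815 servings and 1.661 servings → $11.98.
chicken breast + oats: the both-tight solution has a negative serving — not a feasible corner.
milk + oats with both tight: 1.754 servings and 1.73 servings → $1.13.
The minimum over all feasible corners is $1.13.

$1.13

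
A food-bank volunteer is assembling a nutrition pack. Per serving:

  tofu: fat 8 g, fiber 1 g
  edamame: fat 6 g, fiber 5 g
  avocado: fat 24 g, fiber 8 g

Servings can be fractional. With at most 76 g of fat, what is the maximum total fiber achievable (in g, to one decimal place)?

Fiber per g fat: edamame 0.8333, avocado 0.3333, tofu 0.125.
With no serving limits, spend the whole fat allowance on edamame: 76 g / 6 g × 5 g = 63.3 g.

63.3 g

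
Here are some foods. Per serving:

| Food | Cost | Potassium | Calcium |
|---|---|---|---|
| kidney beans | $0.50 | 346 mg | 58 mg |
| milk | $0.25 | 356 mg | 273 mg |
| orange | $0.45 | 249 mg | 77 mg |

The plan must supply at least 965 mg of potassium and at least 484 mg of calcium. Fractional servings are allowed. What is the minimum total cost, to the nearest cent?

kidney beans only: max(965/346, 484/58) = 8.345 servings → $4.17.
milk only: max(965/356, 484/273) = 2.711 servings → $0.68.
orange only: max(965/249, 484/77) = 6.286 servings → $2.83.
kidney beans + milk with both tight: 1.235 servings and 1.511 servings → $1.00.
kidney beans + orange: intersection lies outside the first quadrant.
milk + orange with both tight: 1.139 servings and 2.247 servings → $1.30.
Cheapest feasible corner: $0.68.

$0.68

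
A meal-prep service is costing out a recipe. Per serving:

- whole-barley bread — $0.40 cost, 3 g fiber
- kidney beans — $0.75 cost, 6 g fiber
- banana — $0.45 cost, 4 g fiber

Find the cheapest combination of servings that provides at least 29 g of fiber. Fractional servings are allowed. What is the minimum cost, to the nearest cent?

$3.26

Cost per g of fiber: banana $0.1125, kidney beans $0.1250, whole-barley bread $0.1333.
With no serving limits, use only banana: 29 g / 4 g = 7.25 servings × $0.45 = $3.26.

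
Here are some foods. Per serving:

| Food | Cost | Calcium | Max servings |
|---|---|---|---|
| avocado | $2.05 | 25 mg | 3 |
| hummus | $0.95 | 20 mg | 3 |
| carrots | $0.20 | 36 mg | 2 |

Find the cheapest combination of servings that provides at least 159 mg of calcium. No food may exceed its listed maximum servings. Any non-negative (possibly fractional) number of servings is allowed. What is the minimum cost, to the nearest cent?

$5.46

Cost per mg of calcium: carrots $0.0056, hummus $0.0475, avocado $0.0820.
Take 2 servings of carrots: +72.0 mg calcium for $0.40 (total $0.40, still need 87.0 mg).
Take 3 servings of hummus: +60.0 mg calcium for $2.85 (total $3.25, still need 27.0 mg).
Take 1.08 servings of avocado: +27.0 mg calcium for $2.21 (total $5.46, still need 0.0 mg).
Greedy by cheapest-per-mg is optimal for a single linear constraint, so the minimum cost is $5.46.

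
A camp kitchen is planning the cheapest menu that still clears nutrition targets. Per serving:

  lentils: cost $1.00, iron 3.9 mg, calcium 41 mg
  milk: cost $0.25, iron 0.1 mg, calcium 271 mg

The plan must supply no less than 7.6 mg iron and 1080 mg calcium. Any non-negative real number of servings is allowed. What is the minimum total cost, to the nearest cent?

The cheapest plan sits at a corner of the feasible region — with two constraints it uses at most two foods.
lentils only: max(7.6/3.9, 1080/41) = 26.34 servings → $26.34.
milk only: max(7.6/0.1, 1080/271) = 76 servings → $19.00.
lentils + milk with both tight: 1.854 servings and 3.705 servings → $2.78.
The minimum over all feasible corners is $2.78.

$2.78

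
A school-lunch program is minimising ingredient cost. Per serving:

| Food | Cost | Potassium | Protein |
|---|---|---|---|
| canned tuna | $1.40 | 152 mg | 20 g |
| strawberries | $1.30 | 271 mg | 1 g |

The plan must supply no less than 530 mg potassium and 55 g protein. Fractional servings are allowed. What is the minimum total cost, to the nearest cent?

This is a tiny linear program; its minimum lies at a vertex of the feasible set. List the vertices and price them.
canned tuna only: max(530/152, 55/20) = 3.487 servings → $4.88.
strawberries only: max(530/271, 55/1) = 55 servings → $71.50.
canned tuna + strawberries with both tight: 2.729 servings and 0.4252 servings → $4.37.
Cheapest feasible corner: $4.37.

$4.37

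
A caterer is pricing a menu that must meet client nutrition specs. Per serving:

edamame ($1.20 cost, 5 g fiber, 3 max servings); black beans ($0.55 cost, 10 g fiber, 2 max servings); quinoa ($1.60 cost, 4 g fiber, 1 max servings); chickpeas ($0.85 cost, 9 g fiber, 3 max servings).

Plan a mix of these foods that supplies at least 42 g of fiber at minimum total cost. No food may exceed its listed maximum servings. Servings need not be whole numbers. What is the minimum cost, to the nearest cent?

$3.18

Cost per g of fiber: black beans $0.0550, chickpeas $0.0944, edamame $0.2400, quinoa $0.4000.
Take 2 servings of black beans: +20.0 g fiber for $1.10 (total $1.10, still need 22.0 g).
Take 2.444 servings of chickpeas: +22.0 g fiber for $2.08 (total $3.18, still need 0.0 g).
Filling from the cheapest source first is optimal under one linear minimum: $3.18.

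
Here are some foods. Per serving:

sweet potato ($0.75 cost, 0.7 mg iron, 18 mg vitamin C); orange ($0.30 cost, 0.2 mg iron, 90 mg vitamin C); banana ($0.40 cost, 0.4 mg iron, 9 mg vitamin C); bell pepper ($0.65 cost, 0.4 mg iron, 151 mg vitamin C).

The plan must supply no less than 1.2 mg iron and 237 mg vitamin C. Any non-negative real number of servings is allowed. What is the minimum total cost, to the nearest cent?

sweet potato only: max(1.2/0.7, 237/18) = 13.17 servings → $9.88.
orange only: max(1.2/0.2, 237/90) = 6 servings → $1.80.
banana only: max(1.2/0.4, 237/9) = 26.33 servings → $10.53.
bell pepper only: max(1.2/0.4, 237/151) = 3 servings → $1.95.
sweet potato + orange with both tight: 1.02 servings and 2.429 servings → $1.49.
sweet potato + banana: intersection lies outside the first quadrant.
sweet potato + bell pepper with both tight: 0.8772 servings and 1.465 servings → $1.61.
orange + banana with both tight: 2.456 servings and 1.772 servings → $1.45.
orange + bell pepper: the both-tight solution has a negative serving — not a feasible corner.
banana + bell pepper with both tight: 1.521 servings and 1.479 servings → $1.57.
Cheapest feasible corner: $1.45.

$1.45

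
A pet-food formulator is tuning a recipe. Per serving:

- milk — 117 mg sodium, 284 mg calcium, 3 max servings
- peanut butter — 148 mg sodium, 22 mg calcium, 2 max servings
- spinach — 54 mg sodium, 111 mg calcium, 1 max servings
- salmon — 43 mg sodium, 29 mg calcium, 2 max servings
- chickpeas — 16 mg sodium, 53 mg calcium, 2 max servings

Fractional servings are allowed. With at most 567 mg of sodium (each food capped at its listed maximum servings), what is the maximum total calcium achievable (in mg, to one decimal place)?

Calcium per mg sodium: chickpeas 3.312, milk 2.427, spinach 2.056, salmon 0.6744, peanut butter 0.1486.
Take 2 servings of chickpeas: uses 32 mg sodium, +106.0 mg calcium (running total 106.0 mg).
Take 3 servings of milk: uses 351 mg sodium, +852.0 mg calcium (running total 958.0 mg).
Take 1 serving of spinach: uses 54 mg sodium, +111.0 mg calcium (running total 1069.0 mg).
Take 2 servings of salmon: uses 86 mg sodium, +58.0 mg calcium (running total 1127.0 mg).
Take 0.2973 servings of peanut butter: uses 44 mg sodium, +6.5 mg calcium (running total 1133.5 mg).
Greedy by best ratio exhausts the sodium allowance optimally: 1133.5 mg.

1133.5 mg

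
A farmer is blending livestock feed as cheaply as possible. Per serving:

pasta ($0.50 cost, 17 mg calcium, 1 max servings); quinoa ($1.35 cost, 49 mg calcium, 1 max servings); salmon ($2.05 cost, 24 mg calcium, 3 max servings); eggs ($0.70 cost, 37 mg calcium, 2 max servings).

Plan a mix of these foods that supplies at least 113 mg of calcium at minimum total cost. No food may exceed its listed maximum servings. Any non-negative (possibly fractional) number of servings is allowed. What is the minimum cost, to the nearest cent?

$2.47

Cost per mg of calcium: eggs $0.0189, quinoa $0.0276, pasta $0.0294, salmon $0.0854.
Take 2 servings of eggs: +74.0 mg calcium for $1.40 (total $1.40, still need 39.0 mg).
Take 0.7959 servings of quinoa: +39.0 mg calcium for $1.07 (total $2.47, still need 0.0 mg).
Greedy by cheapest-per-mg is optimal for a single linear constraint, so the minimum cost is $2.47.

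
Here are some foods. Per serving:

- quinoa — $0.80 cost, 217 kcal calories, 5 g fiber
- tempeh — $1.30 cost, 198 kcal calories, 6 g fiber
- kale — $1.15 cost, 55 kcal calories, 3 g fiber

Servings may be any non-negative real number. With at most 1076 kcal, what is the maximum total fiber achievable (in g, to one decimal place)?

58.7 g

Fiber per kcal: kale 0.05455, tempeh 0.0303, quinoa 0.02304.
With no serving limits, spend the whole calories allowance on kale: 1076 kcal / 55 kcal × 3 g = 58.7 g.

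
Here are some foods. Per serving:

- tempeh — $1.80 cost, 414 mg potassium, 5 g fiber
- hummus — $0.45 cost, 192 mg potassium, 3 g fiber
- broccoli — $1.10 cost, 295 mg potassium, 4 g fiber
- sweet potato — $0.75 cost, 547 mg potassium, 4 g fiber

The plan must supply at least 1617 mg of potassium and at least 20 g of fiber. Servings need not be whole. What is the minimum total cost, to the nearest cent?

Compare the cost at each extreme point of the feasible region.
tempeh only: max(1617/414, 20/5) = 4 servings → $7.20.
hummus only: max(1617/192, 20/3) = 8.422 servings → $3.79.
broccoli only: max(1617/295, 20/4) = 5.481 servings → $6.03.
sweet potato only: max(1617/547, 20/4) = 5 servings → $3.75.
tempeh + hummus with both tight: 3.585 servings and 0.6915 servings → $6.76.
tempeh + broccoli with both tight: 3.138 servings and 1.077 servings → $6.83.
tempeh + sweet potato with both targets exact would need a negative amount; discard.
hummus + broccoli with both targets exact would need a negative amount; discard.
hummus + sweet potato with both tight: 5.123 servings and 1.158 servings → $3.17.
broccoli + sweet potato with both tight: 4.437 servings and 0.5635 servings → $5.30.
So the least-cost plan costs $3.17.

$3.17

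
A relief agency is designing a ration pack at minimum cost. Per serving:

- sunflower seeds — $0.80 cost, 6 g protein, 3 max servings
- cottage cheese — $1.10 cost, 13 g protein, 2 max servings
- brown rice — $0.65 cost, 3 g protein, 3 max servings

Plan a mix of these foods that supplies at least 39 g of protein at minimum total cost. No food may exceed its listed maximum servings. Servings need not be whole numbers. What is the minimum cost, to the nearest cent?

Cost per g of protein: cottage cheese $0.0846, sunflower seeds $0.1333, brown rice $0.2167.
Take 2 servings of cottage cheese: +26.0 g protein for $2.20 (total $2.20, still need 13.0 g).
Take 2.167 servings of sunflower seeds: +13.0 g protein for $1.73 (total $3.93, still need 0.0 g).
Greedy by cheapest-per-g is optimal for a single linear constraint, so the minimum cost is $3.93.

$3.93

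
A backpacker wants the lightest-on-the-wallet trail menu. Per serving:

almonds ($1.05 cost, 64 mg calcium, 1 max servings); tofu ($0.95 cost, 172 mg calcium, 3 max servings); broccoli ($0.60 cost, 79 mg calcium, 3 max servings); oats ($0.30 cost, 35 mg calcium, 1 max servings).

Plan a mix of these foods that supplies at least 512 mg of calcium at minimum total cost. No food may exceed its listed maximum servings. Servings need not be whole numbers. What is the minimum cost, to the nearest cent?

Cost per mg of calcium: tofu $0.0055, broccoli $0.0076, oats $0.0086, almonds $0.0164.
Take 2.977 servings of tofu: +512.0 mg calcium for $2.83 (total $2.83, still need 0.0 mg).
Filling from the cheapest source first is optimal under one linear minimum: $2.83.

$2.83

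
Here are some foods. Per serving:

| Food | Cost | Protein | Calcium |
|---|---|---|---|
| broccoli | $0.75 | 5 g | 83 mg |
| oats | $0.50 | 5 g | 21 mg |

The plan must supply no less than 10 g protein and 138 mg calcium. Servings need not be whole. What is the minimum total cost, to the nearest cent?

$1.39

This is a tiny linear program; its minimum lies at a vertex of the feasible set. List the vertices and price them.
broccoli only: max(10/5, 138/83) = 2 servings → $1.50.
oats only: max(10/5, 138/21) = 6.571 servings → $3.29.
broccoli + oats with both tight: 1.548 servings and 0.4516 servings → $1.39.
The minimum over all feasible corners is $1.39.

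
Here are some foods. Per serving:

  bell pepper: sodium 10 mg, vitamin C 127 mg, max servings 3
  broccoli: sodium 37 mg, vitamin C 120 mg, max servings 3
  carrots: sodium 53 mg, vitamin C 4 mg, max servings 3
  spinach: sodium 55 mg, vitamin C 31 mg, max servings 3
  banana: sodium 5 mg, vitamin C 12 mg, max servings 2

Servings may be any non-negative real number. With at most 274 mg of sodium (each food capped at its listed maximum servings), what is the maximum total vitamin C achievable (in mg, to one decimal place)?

Vitamin C per mg sodium: bell pepper 12.7, broccoli 3.243, banana 2.4, spinach 0.5636, carrots 0.07547.
Take 3 servings of bell pepper: uses 30 mg sodium, +381.0 mg vitamin C (running total 381.0 mg).
Take 3 servings of broccoli: uses 111 mg sodium, +360.0 mg vitamin C (running total 741.0 mg).
Take 2 servings of banana: uses 10 mg sodium, +24.0 mg vitamin C (running total 765.0 mg).
Take 2.236 servings of spinach: uses 123 mg sodium, +69.3 mg vitamin C (running total 834.3 mg).
Filling greedily by vitamin C-per-mg sodium is optimal for one linear limit, giving 834.3 mg.

834.3 mg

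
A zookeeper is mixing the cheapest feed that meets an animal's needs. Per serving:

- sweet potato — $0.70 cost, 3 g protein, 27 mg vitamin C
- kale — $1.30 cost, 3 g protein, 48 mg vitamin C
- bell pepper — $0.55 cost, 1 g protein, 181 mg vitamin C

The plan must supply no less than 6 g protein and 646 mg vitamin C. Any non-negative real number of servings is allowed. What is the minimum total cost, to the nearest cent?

$2.49

Check every corner: each single food scaled to meet both minima, and each pair solved so both constraints bind.
sweet potato only: max(6/3, 646/27) = 23.93 servings → $16.75.
kale only: max(6/3, 646/48) = 13.46 servings → $17.50.
bell pepper only: max(6/1, 646/181) = 6 servings → $3.30.
sweet potato + kale: intersection lies outside the first quadrant.
sweet potato + bell pepper with both tight: 0.8527 servings and 3.442 servings → $2.49.
kale + bell pepper with both tight: 0.8889 servings and 3.333 servings → $2.99.
Cheapest feasible corner: $2.49.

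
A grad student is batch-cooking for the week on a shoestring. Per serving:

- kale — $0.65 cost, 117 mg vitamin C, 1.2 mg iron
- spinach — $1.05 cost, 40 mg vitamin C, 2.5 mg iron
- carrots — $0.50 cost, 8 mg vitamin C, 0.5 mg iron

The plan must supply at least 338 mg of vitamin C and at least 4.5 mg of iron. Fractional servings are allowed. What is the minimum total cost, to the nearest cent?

Check every corner: each single food scaled to meet both minima, and each pair solved so both constraints bind.
kale only: max(338/117, 4.5/1.2) = 3.75 servings → $2.44.
spinach only: max(338/40, 4.5/2.5) = 8.45 servings → $8.87.
carrots only: max(338/8, 4.5/0.5) = 42.25 servings → $21.12.
kale + spinach with both tight: 2.72 servings and 0.4945 servings → $2.29.
kale + carrots with both tight: 2.72 servings and 2.472 servings → $3.00.
spinach + carrots (both tight): parallel constraints — no distinct corner.
Cheapest feasible corner: $2.29.

$2.29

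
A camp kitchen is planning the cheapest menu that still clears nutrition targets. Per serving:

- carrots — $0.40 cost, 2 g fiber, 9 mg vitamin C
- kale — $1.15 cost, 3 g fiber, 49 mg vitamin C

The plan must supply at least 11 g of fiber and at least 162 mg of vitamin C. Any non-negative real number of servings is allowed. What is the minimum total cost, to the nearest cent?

$3.94

This is a tiny linear program; its minimum lies at a vertex of the feasible set. List the vertices and price them.
carrots only: max(11/2, 162/9) = 18 servings → $7.20.
kale only: max(11/3, 162/49) = 3.667 servings → $4.22.
carrots + kale with both tight: 0.7465 servings and 3.169 servings → $3.94.
So the least-cost plan costs $3.94.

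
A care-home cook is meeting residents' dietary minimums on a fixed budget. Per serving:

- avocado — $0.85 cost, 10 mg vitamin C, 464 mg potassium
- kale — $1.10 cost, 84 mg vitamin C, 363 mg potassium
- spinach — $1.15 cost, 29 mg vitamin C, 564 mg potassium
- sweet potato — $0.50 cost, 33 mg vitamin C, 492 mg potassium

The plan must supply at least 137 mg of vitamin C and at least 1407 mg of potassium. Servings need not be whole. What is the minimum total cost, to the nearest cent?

$1.95

This is a tiny linear program; its minimum lies at a vertex of the feasible set. List the vertices and price them.
avocado only: max(137/10, 1407/464) = 13.7 servings → $11.64.
kale only: max(137/84, 1407/363) = 3.876 servings → $4.26.
spinach only: max(137/29, 1407/564) = 4.724 servings → $5.43.
sweet potato only: max(137/33, 1407/492) = 4.152 servings → $2.08.
avocado + kale with both tight: 1.937 servings and 1.4 servings → $3.19.
avocado + spinach: the both-tight solution has a negative serving — not a feasible corner.
avocado + sweet potato: the both-tight solution has a negative serving — not a feasible corner.
kale + spinach with both tight: 0.9896 servings and 1.858 servings → $3.22.
kale + sweet potato with both tight: 0.7146 servings and 2.333 servings → $1.95.
spinach + sweet potato: intersection lies outside the first quadrant.
Cheapest feasible corner: $1.95.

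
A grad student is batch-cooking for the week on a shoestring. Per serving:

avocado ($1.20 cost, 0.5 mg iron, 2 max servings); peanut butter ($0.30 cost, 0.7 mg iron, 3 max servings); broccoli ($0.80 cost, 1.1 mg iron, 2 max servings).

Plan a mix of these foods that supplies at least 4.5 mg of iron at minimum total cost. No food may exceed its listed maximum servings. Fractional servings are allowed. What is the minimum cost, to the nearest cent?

$2.98

Cost per mg of iron: peanut butter $0.4286, broccoli $0.7273, avocado $2.4000.
Take 3 servings of peanut butter: +2.1 mg iron for $0.90 (total $0.90, still need 2.4 mg).
Take 2 servings of broccoli: +2.2 mg iron for $1.60 (total $2.50, still need 0.2 mg).
Take 0.4 servings of avocado: +0.2 mg iron for $0.48 (total $2.98, still need 0.0 mg).
Greedy by cheapest-per-mg is optimal for a single linear constraint, so the minimum cost is $2.98.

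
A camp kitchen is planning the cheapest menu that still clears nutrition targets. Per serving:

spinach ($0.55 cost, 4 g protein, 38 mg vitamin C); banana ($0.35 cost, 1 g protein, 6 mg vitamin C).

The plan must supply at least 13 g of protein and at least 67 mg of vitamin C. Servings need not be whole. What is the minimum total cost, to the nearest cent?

$1.79

The cheapest plan sits at a corner of the feasible region — with two constraints it uses at most two foods.
spinach only: max(13/4, 67/38) = 3.25 servings → $1.79.
banana only: max(13/1, 67/6) = 13 servings → $4.55.
spinach + banana: intersection lies outside the first quadrant.
The minimum over all feasible corners is $1.79.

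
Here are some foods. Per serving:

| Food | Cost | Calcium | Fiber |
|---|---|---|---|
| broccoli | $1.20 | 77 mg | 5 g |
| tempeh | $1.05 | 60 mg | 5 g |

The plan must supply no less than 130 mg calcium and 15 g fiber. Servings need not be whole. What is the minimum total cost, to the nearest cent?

$3.15

At the optimum either one food covers both requirements or two foods hit both targets exactly; no other combination can be cheaper.
broccoli only: max(130/77, 15/5) = 3 servings → $3.60.
tempeh only: max(130/60, 15/5) = 3 servings → $3.15.
broccoli + tempeh: the both-tight solution has a negative serving — not a feasible corner.
Cheapest feasible corner: $3.15.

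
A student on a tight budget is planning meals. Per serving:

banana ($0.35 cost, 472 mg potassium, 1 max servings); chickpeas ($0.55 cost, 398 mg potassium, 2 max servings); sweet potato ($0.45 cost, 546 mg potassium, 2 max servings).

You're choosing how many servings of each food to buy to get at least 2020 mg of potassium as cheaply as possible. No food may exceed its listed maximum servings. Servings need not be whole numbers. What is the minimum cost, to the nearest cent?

Cost per mg of potassium: banana $0.0007, sweet potato $0.0008, chickpeas $0.0014.
Take 1 serving of banana: +472.0 mg potassium for $0.35 (total $0.35, still need 1548.0 mg).
Take 2 servings of sweet potato: +1092.0 mg potassium for $0.90 (total $1.25, still need 456.0 mg).
Take 1.146 servings of chickpeas: +456.0 mg potassium for $0.63 (total $1.88, still need 0.0 mg).
Greedy by cheapest-per-mg is optimal for a single linear constraint, so the minimum cost is $1.88.

$1.88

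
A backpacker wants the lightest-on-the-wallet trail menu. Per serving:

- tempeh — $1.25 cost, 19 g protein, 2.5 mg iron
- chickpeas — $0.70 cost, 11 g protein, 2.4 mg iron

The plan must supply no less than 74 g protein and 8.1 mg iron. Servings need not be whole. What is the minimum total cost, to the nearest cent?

tempeh only: max(74/19, 8.1/2.5) = 3.895 servings → $4.87.
chickpeas only: max(74/11, 8.1/2.4) = 6.727 servings → $4.71.
tempeh + chickpeas: intersection lies outside the first quadrant.
Cheapest feasible corner: $4.71.

$4.71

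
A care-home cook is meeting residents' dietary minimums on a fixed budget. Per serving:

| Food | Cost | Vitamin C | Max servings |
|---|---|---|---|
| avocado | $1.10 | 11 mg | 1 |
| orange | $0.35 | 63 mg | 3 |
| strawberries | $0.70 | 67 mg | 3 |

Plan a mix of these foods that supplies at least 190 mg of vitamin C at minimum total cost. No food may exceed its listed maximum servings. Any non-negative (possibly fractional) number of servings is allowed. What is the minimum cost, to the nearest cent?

Cost per mg of vitamin C: orange $0.0056, strawberries $0.0104, avocado $0.1000.
Take 3 servings of orange: +189.0 mg vitamin C for $1.05 (total $1.05, still need 1.0 mg).
Take 0.01493 servings of strawberries: +1.0 mg vitamin C for $0.01 (total $1.06, still need 0.0 mg).
Filling from the cheapest source first is optimal under one linear minimum: $1.06.

$1.06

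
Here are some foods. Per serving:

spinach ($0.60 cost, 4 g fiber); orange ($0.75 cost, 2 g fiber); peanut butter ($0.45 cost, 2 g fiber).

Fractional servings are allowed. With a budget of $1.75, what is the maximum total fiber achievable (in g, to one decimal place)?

Fiber per dollar: spinach 6.667, peanut butter 4.444, orange 2.667.
With no serving limits, spend the whole cost allowance on spinach: $1.75 / $0.60 × 4 g = 11.7 g.

11.7 g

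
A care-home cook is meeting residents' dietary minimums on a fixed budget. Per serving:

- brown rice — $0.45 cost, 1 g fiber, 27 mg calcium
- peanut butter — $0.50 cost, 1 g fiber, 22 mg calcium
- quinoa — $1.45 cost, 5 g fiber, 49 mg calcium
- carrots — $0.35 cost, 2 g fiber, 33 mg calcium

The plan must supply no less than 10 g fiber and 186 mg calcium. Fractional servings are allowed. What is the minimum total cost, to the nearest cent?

$1.97

For a min-cost LP with two ≥-constraints, a basic feasible solution has at most two positive variables.
brown rice only: max(10/1, 186/27) = 10 servings → $4.50.
peanut butter only: max(10/1, 186/22) = 10 servings → $5.00.
quinoa only: max(10/5, 186/49) = 3.796 servings → $5.50.
carrots only: max(10/2, 186/33) = 5.636 servings → $1.97.
brown rice + peanut butter: intersection lies outside the first quadrant.
brown rice + quinoa with both tight: 5.116 servings and 0.9767 servings → $3.72.
brown rice + carrots with both tight: 2 servings and 4 servings → $2.30.
peanut butter + quinoa with both tight: 7.213 servings and 0.5574 servings → $4.41.
peanut butter + carrots with both tight: 3.818 servings and 3.091 servings → $2.99.
quinoa + carrots: the both-tight solution has a negative serving — not a feasible corner.
Cheapest feasible corner: $1.97.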